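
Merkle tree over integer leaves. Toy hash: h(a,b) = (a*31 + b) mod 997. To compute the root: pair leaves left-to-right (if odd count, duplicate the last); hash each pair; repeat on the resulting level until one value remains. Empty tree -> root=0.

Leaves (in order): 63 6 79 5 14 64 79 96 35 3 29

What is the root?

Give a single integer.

L0: [63, 6, 79, 5, 14, 64, 79, 96, 35, 3, 29]
L1: h(63,6)=(63*31+6)%997=962 h(79,5)=(79*31+5)%997=460 h(14,64)=(14*31+64)%997=498 h(79,96)=(79*31+96)%997=551 h(35,3)=(35*31+3)%997=91 h(29,29)=(29*31+29)%997=928 -> [962, 460, 498, 551, 91, 928]
L2: h(962,460)=(962*31+460)%997=372 h(498,551)=(498*31+551)%997=37 h(91,928)=(91*31+928)%997=758 -> [372, 37, 758]
L3: h(372,37)=(372*31+37)%997=602 h(758,758)=(758*31+758)%997=328 -> [602, 328]
L4: h(602,328)=(602*31+328)%997=47 -> [47]

Answer: 47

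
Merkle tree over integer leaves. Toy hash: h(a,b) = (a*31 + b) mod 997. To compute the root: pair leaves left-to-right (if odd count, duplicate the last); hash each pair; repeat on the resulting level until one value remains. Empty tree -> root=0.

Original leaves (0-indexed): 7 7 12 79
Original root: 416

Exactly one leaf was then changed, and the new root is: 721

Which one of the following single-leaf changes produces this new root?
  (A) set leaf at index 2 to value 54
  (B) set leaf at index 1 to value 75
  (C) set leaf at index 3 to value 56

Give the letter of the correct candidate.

Original leaves: [7, 7, 12, 79]
Target new root: 721
Try each candidate change and compute the resulting root:
Candidate A: set leaf[2] = 54 -> leaves = [7, 7, 54, 79]
  L0: [7, 7, 54, 79]
  L1: h(7,7)=(7*31+7)%997=224 h(54,79)=(54*31+79)%997=756 -> [224, 756]
  L2: h(224,756)=(224*31+756)%997=721 -> [721]
  root = 721 == target 721  ** MATCH **
Candidate B: set leaf[1] = 75 -> leaves = [7, 75, 12, 79]
  L0: [7, 75, 12, 79]
  L1: h(7,75)=(7*31+75)%997=292 h(12,79)=(12*31+79)%997=451 -> [292, 451]
  L2: h(292,451)=(292*31+451)%997=530 -> [530]
  root = 530 != target 721
Candidate C: set leaf[3] = 56 -> leaves = [7, 7, 12, 56]
  L0: [7, 7, 12, 56]
  L1: h(7,7)=(7*31+7)%997=224 h(12,56)=(12*31+56)%997=428 -> [224, 428]
  L2: h(224,428)=(224*31+428)%997=393 -> [393]
  root = 393 != target 721
Candidate A produces the target root.

Answer: A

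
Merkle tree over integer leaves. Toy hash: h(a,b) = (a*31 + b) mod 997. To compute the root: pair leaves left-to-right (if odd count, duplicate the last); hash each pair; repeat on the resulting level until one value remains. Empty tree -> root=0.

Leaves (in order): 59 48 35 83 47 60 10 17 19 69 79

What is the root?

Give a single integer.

Answer: 21

Derivation:
L0: [59, 48, 35, 83, 47, 60, 10, 17, 19, 69, 79]
L1: h(59,48)=(59*31+48)%997=880 h(35,83)=(35*31+83)%997=171 h(47,60)=(47*31+60)%997=520 h(10,17)=(10*31+17)%997=327 h(19,69)=(19*31+69)%997=658 h(79,79)=(79*31+79)%997=534 -> [880, 171, 520, 327, 658, 534]
L2: h(880,171)=(880*31+171)%997=532 h(520,327)=(520*31+327)%997=495 h(658,534)=(658*31+534)%997=992 -> [532, 495, 992]
L3: h(532,495)=(532*31+495)%997=38 h(992,992)=(992*31+992)%997=837 -> [38, 837]
L4: h(38,837)=(38*31+837)%997=21 -> [21]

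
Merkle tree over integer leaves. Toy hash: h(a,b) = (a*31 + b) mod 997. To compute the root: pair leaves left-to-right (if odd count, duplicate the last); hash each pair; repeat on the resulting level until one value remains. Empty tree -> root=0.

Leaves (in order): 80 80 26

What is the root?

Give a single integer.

L0: [80, 80, 26]
L1: h(80,80)=(80*31+80)%997=566 h(26,26)=(26*31+26)%997=832 -> [566, 832]
L2: h(566,832)=(566*31+832)%997=432 -> [432]

Answer: 432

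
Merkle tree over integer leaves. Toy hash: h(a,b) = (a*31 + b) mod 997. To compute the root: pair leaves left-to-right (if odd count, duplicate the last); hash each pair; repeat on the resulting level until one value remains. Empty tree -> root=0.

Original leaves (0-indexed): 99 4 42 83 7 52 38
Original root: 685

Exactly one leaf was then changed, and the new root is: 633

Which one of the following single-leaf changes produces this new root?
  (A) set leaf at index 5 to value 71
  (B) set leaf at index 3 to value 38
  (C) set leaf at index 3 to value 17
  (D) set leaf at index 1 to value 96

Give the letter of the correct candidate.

Original leaves: [99, 4, 42, 83, 7, 52, 38]
Target new root: 633
Try each candidate change and compute the resulting root:
Candidate A: set leaf[5] = 71 -> leaves = [99, 4, 42, 83, 7, 71, 38]
  L0: [99, 4, 42, 83, 7, 71, 38]
  L1: h(99,4)=(99*31+4)%997=82 h(42,83)=(42*31+83)%997=388 h(7,71)=(7*31+71)%997=288 h(38,38)=(38*31+38)%997=219 -> [82, 388, 288, 219]
  L2: h(82,388)=(82*31+388)%997=936 h(288,219)=(288*31+219)%997=174 -> [936, 174]
  L3: h(936,174)=(936*31+174)%997=277 -> [277]
  root = 277 != target 633
Candidate B: set leaf[3] = 38 -> leaves = [99, 4, 42, 38, 7, 52, 38]
  L0: [99, 4, 42, 38, 7, 52, 38]
  L1: h(99,4)=(99*31+4)%997=82 h(42,38)=(42*31+38)%997=343 h(7,52)=(7*31+52)%997=269 h(38,38)=(38*31+38)%997=219 -> [82, 343, 269, 219]
  L2: h(82,343)=(82*31+343)%997=891 h(269,219)=(269*31+219)%997=582 -> [891, 582]
  L3: h(891,582)=(891*31+582)%997=287 -> [287]
  root = 287 != target 633
Candidate C: set leaf[3] = 17 -> leaves = [99, 4, 42, 17, 7, 52, 38]
  L0: [99, 4, 42, 17, 7, 52, 38]
  L1: h(99,4)=(99*31+4)%997=82 h(42,17)=(42*31+17)%997=322 h(7,52)=(7*31+52)%997=269 h(38,38)=(38*31+38)%997=219 -> [82, 322, 269, 219]
  L2: h(82,322)=(82*31+322)%997=870 h(269,219)=(269*31+219)%997=582 -> [870, 582]
  L3: h(870,582)=(870*31+582)%997=633 -> [633]
  root = 633 == target 633  ** MATCH **
Candidate D: set leaf[1] = 96 -> leaves = [99, 96, 42, 83, 7, 52, 38]
  L0: [99, 96, 42, 83, 7, 52, 38]
  L1: h(99,96)=(99*31+96)%997=174 h(42,83)=(42*31+83)%997=388 h(7,52)=(7*31+52)%997=269 h(38,38)=(38*31+38)%997=219 -> [174, 388, 269, 219]
  L2: h(174,388)=(174*31+388)%997=797 h(269,219)=(269*31+219)%997=582 -> [797, 582]
  L3: h(797,582)=(797*31+582)%997=364 -> [364]
  root = 364 != target 633
Candidate C produces the target root.

Answer: C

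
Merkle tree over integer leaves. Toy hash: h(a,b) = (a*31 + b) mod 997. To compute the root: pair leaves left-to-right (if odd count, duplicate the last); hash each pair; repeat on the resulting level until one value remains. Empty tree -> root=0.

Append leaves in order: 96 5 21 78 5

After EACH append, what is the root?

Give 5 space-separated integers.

After append 96 (leaves=[96]):
  L0: [96]
  root=96
After append 5 (leaves=[96, 5]):
  L0: [96, 5]
  L1: h(96,5)=(96*31+5)%997=987 -> [987]
  root=987
After append 21 (leaves=[96, 5, 21]):
  L0: [96, 5, 21]
  L1: h(96,5)=(96*31+5)%997=987 h(21,21)=(21*31+21)%997=672 -> [987, 672]
  L2: h(987,672)=(987*31+672)%997=362 -> [362]
  root=362
After append 78 (leaves=[96, 5, 21, 78]):
  L0: [96, 5, 21, 78]
  L1: h(96,5)=(96*31+5)%997=987 h(21,78)=(21*31+78)%997=729 -> [987, 729]
  L2: h(987,729)=(987*31+729)%997=419 -> [419]
  root=419
After append 5 (leaves=[96, 5, 21, 78, 5]):
  L0: [96, 5, 21, 78, 5]
  L1: h(96,5)=(96*31+5)%997=987 h(21,78)=(21*31+78)%997=729 h(5,5)=(5*31+5)%997=160 -> [987, 729, 160]
  L2: h(987,729)=(987*31+729)%997=419 h(160,160)=(160*31+160)%997=135 -> [419, 135]
  L3: h(419,135)=(419*31+135)%997=163 -> [163]
  root=163

Answer: 96 987 362 419 163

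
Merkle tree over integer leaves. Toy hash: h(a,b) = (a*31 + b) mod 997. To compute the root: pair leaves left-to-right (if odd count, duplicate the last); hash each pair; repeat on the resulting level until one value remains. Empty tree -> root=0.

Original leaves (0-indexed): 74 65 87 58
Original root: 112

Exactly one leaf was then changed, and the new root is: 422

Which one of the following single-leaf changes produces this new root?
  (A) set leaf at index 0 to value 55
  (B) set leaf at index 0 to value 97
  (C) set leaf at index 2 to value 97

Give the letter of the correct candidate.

Original leaves: [74, 65, 87, 58]
Target new root: 422
Try each candidate change and compute the resulting root:
Candidate A: set leaf[0] = 55 -> leaves = [55, 65, 87, 58]
  L0: [55, 65, 87, 58]
  L1: h(55,65)=(55*31+65)%997=773 h(87,58)=(87*31+58)%997=761 -> [773, 761]
  L2: h(773,761)=(773*31+761)%997=796 -> [796]
  root = 796 != target 422
Candidate B: set leaf[0] = 97 -> leaves = [97, 65, 87, 58]
  L0: [97, 65, 87, 58]
  L1: h(97,65)=(97*31+65)%997=81 h(87,58)=(87*31+58)%997=761 -> [81, 761]
  L2: h(81,761)=(81*31+761)%997=281 -> [281]
  root = 281 != target 422
Candidate C: set leaf[2] = 97 -> leaves = [74, 65, 97, 58]
  L0: [74, 65, 97, 58]
  L1: h(74,65)=(74*31+65)%997=365 h(97,58)=(97*31+58)%997=74 -> [365, 74]
  L2: h(365,74)=(365*31+74)%997=422 -> [422]
  root = 422 == target 422  ** MATCH **
Candidate C produces the target root.

Answer: C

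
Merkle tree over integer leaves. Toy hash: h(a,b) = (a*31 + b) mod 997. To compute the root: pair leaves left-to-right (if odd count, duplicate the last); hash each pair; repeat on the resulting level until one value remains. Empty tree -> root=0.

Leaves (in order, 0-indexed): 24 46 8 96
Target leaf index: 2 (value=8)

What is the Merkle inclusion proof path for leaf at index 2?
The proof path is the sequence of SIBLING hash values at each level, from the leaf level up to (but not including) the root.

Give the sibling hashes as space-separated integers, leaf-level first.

L0 (leaves): [24, 46, 8, 96], target index=2
L1: h(24,46)=(24*31+46)%997=790 [pair 0] h(8,96)=(8*31+96)%997=344 [pair 1] -> [790, 344]
  Sibling for proof at L0: 96
L2: h(790,344)=(790*31+344)%997=906 [pair 0] -> [906]
  Sibling for proof at L1: 790
Root: 906
Proof path (sibling hashes from leaf to root): [96, 790]

Answer: 96 790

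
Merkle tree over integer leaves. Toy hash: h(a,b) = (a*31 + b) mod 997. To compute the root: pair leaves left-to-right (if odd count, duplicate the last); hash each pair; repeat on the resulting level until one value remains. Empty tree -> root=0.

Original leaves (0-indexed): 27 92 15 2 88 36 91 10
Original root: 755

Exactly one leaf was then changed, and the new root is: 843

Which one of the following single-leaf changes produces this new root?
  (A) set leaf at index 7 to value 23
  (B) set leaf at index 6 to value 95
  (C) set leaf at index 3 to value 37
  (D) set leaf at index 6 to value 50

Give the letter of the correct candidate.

Answer: C

Derivation:
Original leaves: [27, 92, 15, 2, 88, 36, 91, 10]
Target new root: 843
Try each candidate change and compute the resulting root:
Candidate A: set leaf[7] = 23 -> leaves = [27, 92, 15, 2, 88, 36, 91, 23]
  L0: [27, 92, 15, 2, 88, 36, 91, 23]
  L1: h(27,92)=(27*31+92)%997=929 h(15,2)=(15*31+2)%997=467 h(88,36)=(88*31+36)%997=770 h(91,23)=(91*31+23)%997=850 -> [929, 467, 770, 850]
  L2: h(929,467)=(929*31+467)%997=353 h(770,850)=(770*31+850)%997=792 -> [353, 792]
  L3: h(353,792)=(353*31+792)%997=768 -> [768]
  root = 768 != target 843
Candidate B: set leaf[6] = 95 -> leaves = [27, 92, 15, 2, 88, 36, 95, 10]
  L0: [27, 92, 15, 2, 88, 36, 95, 10]
  L1: h(27,92)=(27*31+92)%997=929 h(15,2)=(15*31+2)%997=467 h(88,36)=(88*31+36)%997=770 h(95,10)=(95*31+10)%997=961 -> [929, 467, 770, 961]
  L2: h(929,467)=(929*31+467)%997=353 h(770,961)=(770*31+961)%997=903 -> [353, 903]
  L3: h(353,903)=(353*31+903)%997=879 -> [879]
  root = 879 != target 843
Candidate C: set leaf[3] = 37 -> leaves = [27, 92, 15, 37, 88, 36, 91, 10]
  L0: [27, 92, 15, 37, 88, 36, 91, 10]
  L1: h(27,92)=(27*31+92)%997=929 h(15,37)=(15*31+37)%997=502 h(88,36)=(88*31+36)%997=770 h(91,10)=(91*31+10)%997=837 -> [929, 502, 770, 837]
  L2: h(929,502)=(929*31+502)%997=388 h(770,837)=(770*31+837)%997=779 -> [388, 779]
  L3: h(388,779)=(388*31+779)%997=843 -> [843]
  root = 843 == target 843  ** MATCH **
Candidate D: set leaf[6] = 50 -> leaves = [27, 92, 15, 2, 88, 36, 50, 10]
  L0: [27, 92, 15, 2, 88, 36, 50, 10]
  L1: h(27,92)=(27*31+92)%997=929 h(15,2)=(15*31+2)%997=467 h(88,36)=(88*31+36)%997=770 h(50,10)=(50*31+10)%997=563 -> [929, 467, 770, 563]
  L2: h(929,467)=(929*31+467)%997=353 h(770,563)=(770*31+563)%997=505 -> [353, 505]
  L3: h(353,505)=(353*31+505)%997=481 -> [481]
  root = 481 != target 843
Candidate C produces the target root.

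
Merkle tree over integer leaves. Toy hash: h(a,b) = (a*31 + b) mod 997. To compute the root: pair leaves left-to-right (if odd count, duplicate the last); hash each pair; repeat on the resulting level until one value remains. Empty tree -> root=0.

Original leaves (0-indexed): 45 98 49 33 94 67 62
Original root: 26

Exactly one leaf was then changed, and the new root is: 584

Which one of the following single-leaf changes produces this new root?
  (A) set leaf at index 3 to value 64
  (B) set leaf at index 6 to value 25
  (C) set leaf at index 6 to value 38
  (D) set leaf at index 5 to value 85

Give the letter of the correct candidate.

Original leaves: [45, 98, 49, 33, 94, 67, 62]
Target new root: 584
Try each candidate change and compute the resulting root:
Candidate A: set leaf[3] = 64 -> leaves = [45, 98, 49, 64, 94, 67, 62]
  L0: [45, 98, 49, 64, 94, 67, 62]
  L1: h(45,98)=(45*31+98)%997=496 h(49,64)=(49*31+64)%997=586 h(94,67)=(94*31+67)%997=987 h(62,62)=(62*31+62)%997=987 -> [496, 586, 987, 987]
  L2: h(496,586)=(496*31+586)%997=10 h(987,987)=(987*31+987)%997=677 -> [10, 677]
  L3: h(10,677)=(10*31+677)%997=987 -> [987]
  root = 987 != target 584
Candidate B: set leaf[6] = 25 -> leaves = [45, 98, 49, 33, 94, 67, 25]
  L0: [45, 98, 49, 33, 94, 67, 25]
  L1: h(45,98)=(45*31+98)%997=496 h(49,33)=(49*31+33)%997=555 h(94,67)=(94*31+67)%997=987 h(25,25)=(25*31+25)%997=800 -> [496, 555, 987, 800]
  L2: h(496,555)=(496*31+555)%997=976 h(987,800)=(987*31+800)%997=490 -> [976, 490]
  L3: h(976,490)=(976*31+490)%997=836 -> [836]
  root = 836 != target 584
Candidate C: set leaf[6] = 38 -> leaves = [45, 98, 49, 33, 94, 67, 38]
  L0: [45, 98, 49, 33, 94, 67, 38]
  L1: h(45,98)=(45*31+98)%997=496 h(49,33)=(49*31+33)%997=555 h(94,67)=(94*31+67)%997=987 h(38,38)=(38*31+38)%997=219 -> [496, 555, 987, 219]
  L2: h(496,555)=(496*31+555)%997=976 h(987,219)=(987*31+219)%997=906 -> [976, 906]
  L3: h(976,906)=(976*31+906)%997=255 -> [255]
  root = 255 != target 584
Candidate D: set leaf[5] = 85 -> leaves = [45, 98, 49, 33, 94, 85, 62]
  L0: [45, 98, 49, 33, 94, 85, 62]
  L1: h(45,98)=(45*31+98)%997=496 h(49,33)=(49*31+33)%997=555 h(94,85)=(94*31+85)%997=8 h(62,62)=(62*31+62)%997=987 -> [496, 555, 8, 987]
  L2: h(496,555)=(496*31+555)%997=976 h(8,987)=(8*31+987)%997=238 -> [976, 238]
  L3: h(976,238)=(976*31+238)%997=584 -> [584]
  root = 584 == target 584  ** MATCH **
Candidate D produces the target root.

Answer: D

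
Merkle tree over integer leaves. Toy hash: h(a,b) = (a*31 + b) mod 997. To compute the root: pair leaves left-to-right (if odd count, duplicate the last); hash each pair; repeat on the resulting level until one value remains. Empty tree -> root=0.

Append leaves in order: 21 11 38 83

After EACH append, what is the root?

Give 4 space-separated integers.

Answer: 21 662 801 846

Derivation:
After append 21 (leaves=[21]):
  L0: [21]
  root=21
After append 11 (leaves=[21, 11]):
  L0: [21, 11]
  L1: h(21,11)=(21*31+11)%997=662 -> [662]
  root=662
After append 38 (leaves=[21, 11, 38]):
  L0: [21, 11, 38]
  L1: h(21,11)=(21*31+11)%997=662 h(38,38)=(38*31+38)%997=219 -> [662, 219]
  L2: h(662,219)=(662*31+219)%997=801 -> [801]
  root=801
After append 83 (leaves=[21, 11, 38, 83]):
  L0: [21, 11, 38, 83]
  L1: h(21,11)=(21*31+11)%997=662 h(38,83)=(38*31+83)%997=264 -> [662, 264]
  L2: h(662,264)=(662*31+264)%997=846 -> [846]
  root=846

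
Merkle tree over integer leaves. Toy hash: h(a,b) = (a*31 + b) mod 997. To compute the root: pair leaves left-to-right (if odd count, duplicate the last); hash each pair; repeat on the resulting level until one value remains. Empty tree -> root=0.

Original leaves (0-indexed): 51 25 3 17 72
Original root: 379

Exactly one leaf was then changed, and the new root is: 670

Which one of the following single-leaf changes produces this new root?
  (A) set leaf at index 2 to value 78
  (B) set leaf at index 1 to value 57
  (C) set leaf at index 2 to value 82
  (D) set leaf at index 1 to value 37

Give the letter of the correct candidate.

Answer: A

Derivation:
Original leaves: [51, 25, 3, 17, 72]
Target new root: 670
Try each candidate change and compute the resulting root:
Candidate A: set leaf[2] = 78 -> leaves = [51, 25, 78, 17, 72]
  L0: [51, 25, 78, 17, 72]
  L1: h(51,25)=(51*31+25)%997=609 h(78,17)=(78*31+17)%997=441 h(72,72)=(72*31+72)%997=310 -> [609, 441, 310]
  L2: h(609,441)=(609*31+441)%997=377 h(310,310)=(310*31+310)%997=947 -> [377, 947]
  L3: h(377,947)=(377*31+947)%997=670 -> [670]
  root = 670 == target 670  ** MATCH **
Candidate B: set leaf[1] = 57 -> leaves = [51, 57, 3, 17, 72]
  L0: [51, 57, 3, 17, 72]
  L1: h(51,57)=(51*31+57)%997=641 h(3,17)=(3*31+17)%997=110 h(72,72)=(72*31+72)%997=310 -> [641, 110, 310]
  L2: h(641,110)=(641*31+110)%997=41 h(310,310)=(310*31+310)%997=947 -> [41, 947]
  L3: h(41,947)=(41*31+947)%997=224 -> [224]
  root = 224 != target 670
Candidate C: set leaf[2] = 82 -> leaves = [51, 25, 82, 17, 72]
  L0: [51, 25, 82, 17, 72]
  L1: h(51,25)=(51*31+25)%997=609 h(82,17)=(82*31+17)%997=565 h(72,72)=(72*31+72)%997=310 -> [609, 565, 310]
  L2: h(609,565)=(609*31+565)%997=501 h(310,310)=(310*31+310)%997=947 -> [501, 947]
  L3: h(501,947)=(501*31+947)%997=526 -> [526]
  root = 526 != target 670
Candidate D: set leaf[1] = 37 -> leaves = [51, 37, 3, 17, 72]
  L0: [51, 37, 3, 17, 72]
  L1: h(51,37)=(51*31+37)%997=621 h(3,17)=(3*31+17)%997=110 h(72,72)=(72*31+72)%997=310 -> [621, 110, 310]
  L2: h(621,110)=(621*31+110)%997=418 h(310,310)=(310*31+310)%997=947 -> [418, 947]
  L3: h(418,947)=(418*31+947)%997=944 -> [944]
  root = 944 != target 670
Candidate A produces the target root.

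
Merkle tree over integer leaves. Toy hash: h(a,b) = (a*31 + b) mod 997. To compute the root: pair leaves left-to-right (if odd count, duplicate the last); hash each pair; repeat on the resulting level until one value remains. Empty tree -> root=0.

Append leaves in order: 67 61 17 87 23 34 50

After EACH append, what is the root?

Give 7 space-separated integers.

Answer: 67 144 23 93 513 865 721

Derivation:
After append 67 (leaves=[67]):
  L0: [67]
  root=67
After append 61 (leaves=[67, 61]):
  L0: [67, 61]
  L1: h(67,61)=(67*31+61)%997=144 -> [144]
  root=144
After append 17 (leaves=[67, 61, 17]):
  L0: [67, 61, 17]
  L1: h(67,61)=(67*31+61)%997=144 h(17,17)=(17*31+17)%997=544 -> [144, 544]
  L2: h(144,544)=(144*31+544)%997=23 -> [23]
  root=23
After append 87 (leaves=[67, 61, 17, 87]):
  L0: [67, 61, 17, 87]
  L1: h(67,61)=(67*31+61)%997=144 h(17,87)=(17*31+87)%997=614 -> [144, 614]
  L2: h(144,614)=(144*31+614)%997=93 -> [93]
  root=93
After append 23 (leaves=[67, 61, 17, 87, 23]):
  L0: [67, 61, 17, 87, 23]
  L1: h(67,61)=(67*31+61)%997=144 h(17,87)=(17*31+87)%997=614 h(23,23)=(23*31+23)%997=736 -> [144, 614, 736]
  L2: h(144,614)=(144*31+614)%997=93 h(736,736)=(736*31+736)%997=621 -> [93, 621]
  L3: h(93,621)=(93*31+621)%997=513 -> [513]
  root=513
After append 34 (leaves=[67, 61, 17, 87, 23, 34]):
  L0: [67, 61, 17, 87, 23, 34]
  L1: h(67,61)=(67*31+61)%997=144 h(17,87)=(17*31+87)%997=614 h(23,34)=(23*31+34)%997=747 -> [144, 614, 747]
  L2: h(144,614)=(144*31+614)%997=93 h(747,747)=(747*31+747)%997=973 -> [93, 973]
  L3: h(93,973)=(93*31+973)%997=865 -> [865]
  root=865
After append 50 (leaves=[67, 61, 17, 87, 23, 34, 50]):
  L0: [67, 61, 17, 87, 23, 34, 50]
  L1: h(67,61)=(67*31+61)%997=144 h(17,87)=(17*31+87)%997=614 h(23,34)=(23*31+34)%997=747 h(50,50)=(50*31+50)%997=603 -> [144, 614, 747, 603]
  L2: h(144,614)=(144*31+614)%997=93 h(747,603)=(747*31+603)%997=829 -> [93, 829]
  L3: h(93,829)=(93*31+829)%997=721 -> [721]
  root=721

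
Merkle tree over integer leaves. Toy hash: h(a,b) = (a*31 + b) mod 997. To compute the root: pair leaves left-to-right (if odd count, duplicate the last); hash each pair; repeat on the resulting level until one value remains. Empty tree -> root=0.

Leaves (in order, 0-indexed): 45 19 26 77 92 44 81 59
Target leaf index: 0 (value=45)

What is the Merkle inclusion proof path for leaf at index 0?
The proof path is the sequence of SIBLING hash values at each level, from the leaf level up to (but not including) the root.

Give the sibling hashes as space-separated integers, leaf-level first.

L0 (leaves): [45, 19, 26, 77, 92, 44, 81, 59], target index=0
L1: h(45,19)=(45*31+19)%997=417 [pair 0] h(26,77)=(26*31+77)%997=883 [pair 1] h(92,44)=(92*31+44)%997=902 [pair 2] h(81,59)=(81*31+59)%997=576 [pair 3] -> [417, 883, 902, 576]
  Sibling for proof at L0: 19
L2: h(417,883)=(417*31+883)%997=849 [pair 0] h(902,576)=(902*31+576)%997=622 [pair 1] -> [849, 622]
  Sibling for proof at L1: 883
L3: h(849,622)=(849*31+622)%997=22 [pair 0] -> [22]
  Sibling for proof at L2: 622
Root: 22
Proof path (sibling hashes from leaf to root): [19, 883, 622]

Answer: 19 883 622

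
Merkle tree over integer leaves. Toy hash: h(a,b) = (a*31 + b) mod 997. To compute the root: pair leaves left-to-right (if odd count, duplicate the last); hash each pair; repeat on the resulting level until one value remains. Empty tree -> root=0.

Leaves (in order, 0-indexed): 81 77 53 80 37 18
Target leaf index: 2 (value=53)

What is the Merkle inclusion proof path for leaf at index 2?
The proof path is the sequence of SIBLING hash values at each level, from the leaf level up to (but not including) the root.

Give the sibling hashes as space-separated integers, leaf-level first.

Answer: 80 594 391

Derivation:
L0 (leaves): [81, 77, 53, 80, 37, 18], target index=2
L1: h(81,77)=(81*31+77)%997=594 [pair 0] h(53,80)=(53*31+80)%997=726 [pair 1] h(37,18)=(37*31+18)%997=168 [pair 2] -> [594, 726, 168]
  Sibling for proof at L0: 80
L2: h(594,726)=(594*31+726)%997=197 [pair 0] h(168,168)=(168*31+168)%997=391 [pair 1] -> [197, 391]
  Sibling for proof at L1: 594
L3: h(197,391)=(197*31+391)%997=516 [pair 0] -> [516]
  Sibling for proof at L2: 391
Root: 516
Proof path (sibling hashes from leaf to root): [80, 594, 391]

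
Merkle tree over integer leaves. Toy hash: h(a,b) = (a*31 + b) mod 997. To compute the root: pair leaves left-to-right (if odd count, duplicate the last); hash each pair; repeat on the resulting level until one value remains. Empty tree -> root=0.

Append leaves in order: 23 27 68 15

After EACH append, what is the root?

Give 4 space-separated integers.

Answer: 23 740 191 138

Derivation:
After append 23 (leaves=[23]):
  L0: [23]
  root=23
After append 27 (leaves=[23, 27]):
  L0: [23, 27]
  L1: h(23,27)=(23*31+27)%997=740 -> [740]
  root=740
After append 68 (leaves=[23, 27, 68]):
  L0: [23, 27, 68]
  L1: h(23,27)=(23*31+27)%997=740 h(68,68)=(68*31+68)%997=182 -> [740, 182]
  L2: h(740,182)=(740*31+182)%997=191 -> [191]
  root=191
After append 15 (leaves=[23, 27, 68, 15]):
  L0: [23, 27, 68, 15]
  L1: h(23,27)=(23*31+27)%997=740 h(68,15)=(68*31+15)%997=129 -> [740, 129]
  L2: h(740,129)=(740*31+129)%997=138 -> [138]
  root=138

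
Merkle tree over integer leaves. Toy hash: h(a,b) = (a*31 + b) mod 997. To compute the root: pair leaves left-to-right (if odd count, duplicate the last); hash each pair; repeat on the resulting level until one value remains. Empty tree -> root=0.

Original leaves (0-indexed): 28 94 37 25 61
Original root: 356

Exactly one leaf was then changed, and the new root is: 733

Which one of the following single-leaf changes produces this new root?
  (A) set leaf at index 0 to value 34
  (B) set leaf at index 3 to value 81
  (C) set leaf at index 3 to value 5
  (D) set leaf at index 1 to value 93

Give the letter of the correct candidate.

Answer: C

Derivation:
Original leaves: [28, 94, 37, 25, 61]
Target new root: 733
Try each candidate change and compute the resulting root:
Candidate A: set leaf[0] = 34 -> leaves = [34, 94, 37, 25, 61]
  L0: [34, 94, 37, 25, 61]
  L1: h(34,94)=(34*31+94)%997=151 h(37,25)=(37*31+25)%997=175 h(61,61)=(61*31+61)%997=955 -> [151, 175, 955]
  L2: h(151,175)=(151*31+175)%997=868 h(955,955)=(955*31+955)%997=650 -> [868, 650]
  L3: h(868,650)=(868*31+650)%997=639 -> [639]
  root = 639 != target 733
Candidate B: set leaf[3] = 81 -> leaves = [28, 94, 37, 81, 61]
  L0: [28, 94, 37, 81, 61]
  L1: h(28,94)=(28*31+94)%997=962 h(37,81)=(37*31+81)%997=231 h(61,61)=(61*31+61)%997=955 -> [962, 231, 955]
  L2: h(962,231)=(962*31+231)%997=143 h(955,955)=(955*31+955)%997=650 -> [143, 650]
  L3: h(143,650)=(143*31+650)%997=98 -> [98]
  root = 98 != target 733
Candidate C: set leaf[3] = 5 -> leaves = [28, 94, 37, 5, 61]
  L0: [28, 94, 37, 5, 61]
  L1: h(28,94)=(28*31+94)%997=962 h(37,5)=(37*31+5)%997=155 h(61,61)=(61*31+61)%997=955 -> [962, 155, 955]
  L2: h(962,155)=(962*31+155)%997=67 h(955,955)=(955*31+955)%997=650 -> [67, 650]
  L3: h(67,650)=(67*31+650)%997=733 -> [733]
  root = 733 == target 733  ** MATCH **
Candidate D: set leaf[1] = 93 -> leaves = [28, 93, 37, 25, 61]
  L0: [28, 93, 37, 25, 61]
  L1: h(28,93)=(28*31+93)%997=961 h(37,25)=(37*31+25)%997=175 h(61,61)=(61*31+61)%997=955 -> [961, 175, 955]
  L2: h(961,175)=(961*31+175)%997=56 h(955,955)=(955*31+955)%997=650 -> [56, 650]
  L3: h(56,650)=(56*31+650)%997=392 -> [392]
  root = 392 != target 733
Candidate C produces the target root.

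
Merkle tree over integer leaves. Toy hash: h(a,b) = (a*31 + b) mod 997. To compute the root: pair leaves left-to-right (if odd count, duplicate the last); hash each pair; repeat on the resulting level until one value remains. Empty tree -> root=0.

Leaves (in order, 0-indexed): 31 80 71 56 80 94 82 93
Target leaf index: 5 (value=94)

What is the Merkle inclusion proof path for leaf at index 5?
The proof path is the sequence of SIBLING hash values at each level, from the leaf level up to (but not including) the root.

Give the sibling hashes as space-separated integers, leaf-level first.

Answer: 80 641 630

Derivation:
L0 (leaves): [31, 80, 71, 56, 80, 94, 82, 93], target index=5
L1: h(31,80)=(31*31+80)%997=44 [pair 0] h(71,56)=(71*31+56)%997=263 [pair 1] h(80,94)=(80*31+94)%997=580 [pair 2] h(82,93)=(82*31+93)%997=641 [pair 3] -> [44, 263, 580, 641]
  Sibling for proof at L0: 80
L2: h(44,263)=(44*31+263)%997=630 [pair 0] h(580,641)=(580*31+641)%997=675 [pair 1] -> [630, 675]
  Sibling for proof at L1: 641
L3: h(630,675)=(630*31+675)%997=265 [pair 0] -> [265]
  Sibling for proof at L2: 630
Root: 265
Proof path (sibling hashes from leaf to root): [80, 641, 630]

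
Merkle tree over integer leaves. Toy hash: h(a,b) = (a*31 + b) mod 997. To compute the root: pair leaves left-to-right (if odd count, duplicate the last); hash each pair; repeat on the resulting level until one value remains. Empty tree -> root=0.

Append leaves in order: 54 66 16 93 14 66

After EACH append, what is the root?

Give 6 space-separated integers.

After append 54 (leaves=[54]):
  L0: [54]
  root=54
After append 66 (leaves=[54, 66]):
  L0: [54, 66]
  L1: h(54,66)=(54*31+66)%997=743 -> [743]
  root=743
After append 16 (leaves=[54, 66, 16]):
  L0: [54, 66, 16]
  L1: h(54,66)=(54*31+66)%997=743 h(16,16)=(16*31+16)%997=512 -> [743, 512]
  L2: h(743,512)=(743*31+512)%997=614 -> [614]
  root=614
After append 93 (leaves=[54, 66, 16, 93]):
  L0: [54, 66, 16, 93]
  L1: h(54,66)=(54*31+66)%997=743 h(16,93)=(16*31+93)%997=589 -> [743, 589]
  L2: h(743,589)=(743*31+589)%997=691 -> [691]
  root=691
After append 14 (leaves=[54, 66, 16, 93, 14]):
  L0: [54, 66, 16, 93, 14]
  L1: h(54,66)=(54*31+66)%997=743 h(16,93)=(16*31+93)%997=589 h(14,14)=(14*31+14)%997=448 -> [743, 589, 448]
  L2: h(743,589)=(743*31+589)%997=691 h(448,448)=(448*31+448)%997=378 -> [691, 378]
  L3: h(691,378)=(691*31+378)%997=862 -> [862]
  root=862
After append 66 (leaves=[54, 66, 16, 93, 14, 66]):
  L0: [54, 66, 16, 93, 14, 66]
  L1: h(54,66)=(54*31+66)%997=743 h(16,93)=(16*31+93)%997=589 h(14,66)=(14*31+66)%997=500 -> [743, 589, 500]
  L2: h(743,589)=(743*31+589)%997=691 h(500,500)=(500*31+500)%997=48 -> [691, 48]
  L3: h(691,48)=(691*31+48)%997=532 -> [532]
  root=532

Answer: 54 743 614 691 862 532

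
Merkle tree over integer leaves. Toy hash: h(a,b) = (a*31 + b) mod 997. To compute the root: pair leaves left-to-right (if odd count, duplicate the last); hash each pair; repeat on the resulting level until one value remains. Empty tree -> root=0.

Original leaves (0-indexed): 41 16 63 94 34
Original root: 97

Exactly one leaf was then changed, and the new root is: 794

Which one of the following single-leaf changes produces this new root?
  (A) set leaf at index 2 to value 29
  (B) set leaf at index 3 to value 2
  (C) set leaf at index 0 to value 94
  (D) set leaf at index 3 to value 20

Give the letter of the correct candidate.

Answer: D

Derivation:
Original leaves: [41, 16, 63, 94, 34]
Target new root: 794
Try each candidate change and compute the resulting root:
Candidate A: set leaf[2] = 29 -> leaves = [41, 16, 29, 94, 34]
  L0: [41, 16, 29, 94, 34]
  L1: h(41,16)=(41*31+16)%997=290 h(29,94)=(29*31+94)%997=993 h(34,34)=(34*31+34)%997=91 -> [290, 993, 91]
  L2: h(290,993)=(290*31+993)%997=13 h(91,91)=(91*31+91)%997=918 -> [13, 918]
  L3: h(13,918)=(13*31+918)%997=324 -> [324]
  root = 324 != target 794
Candidate B: set leaf[3] = 2 -> leaves = [41, 16, 63, 2, 34]
  L0: [41, 16, 63, 2, 34]
  L1: h(41,16)=(41*31+16)%997=290 h(63,2)=(63*31+2)%997=958 h(34,34)=(34*31+34)%997=91 -> [290, 958, 91]
  L2: h(290,958)=(290*31+958)%997=975 h(91,91)=(91*31+91)%997=918 -> [975, 918]
  L3: h(975,918)=(975*31+918)%997=236 -> [236]
  root = 236 != target 794
Candidate C: set leaf[0] = 94 -> leaves = [94, 16, 63, 94, 34]
  L0: [94, 16, 63, 94, 34]
  L1: h(94,16)=(94*31+16)%997=936 h(63,94)=(63*31+94)%997=53 h(34,34)=(34*31+34)%997=91 -> [936, 53, 91]
  L2: h(936,53)=(936*31+53)%997=156 h(91,91)=(91*31+91)%997=918 -> [156, 918]
  L3: h(156,918)=(156*31+918)%997=769 -> [769]
  root = 769 != target 794
Candidate D: set leaf[3] = 20 -> leaves = [41, 16, 63, 20, 34]
  L0: [41, 16, 63, 20, 34]
  L1: h(41,16)=(41*31+16)%997=290 h(63,20)=(63*31+20)%997=976 h(34,34)=(34*31+34)%997=91 -> [290, 976, 91]
  L2: h(290,976)=(290*31+976)%997=993 h(91,91)=(91*31+91)%997=918 -> [993, 918]
  L3: h(993,918)=(993*31+918)%997=794 -> [794]
  root = 794 == target 794  ** MATCH **
Candidate D produces the target root.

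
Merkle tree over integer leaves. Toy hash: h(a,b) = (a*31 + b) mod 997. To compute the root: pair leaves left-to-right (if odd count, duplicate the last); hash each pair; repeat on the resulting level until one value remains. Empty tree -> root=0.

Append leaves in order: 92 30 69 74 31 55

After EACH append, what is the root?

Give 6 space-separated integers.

After append 92 (leaves=[92]):
  L0: [92]
  root=92
After append 30 (leaves=[92, 30]):
  L0: [92, 30]
  L1: h(92,30)=(92*31+30)%997=888 -> [888]
  root=888
After append 69 (leaves=[92, 30, 69]):
  L0: [92, 30, 69]
  L1: h(92,30)=(92*31+30)%997=888 h(69,69)=(69*31+69)%997=214 -> [888, 214]
  L2: h(888,214)=(888*31+214)%997=823 -> [823]
  root=823
After append 74 (leaves=[92, 30, 69, 74]):
  L0: [92, 30, 69, 74]
  L1: h(92,30)=(92*31+30)%997=888 h(69,74)=(69*31+74)%997=219 -> [888, 219]
  L2: h(888,219)=(888*31+219)%997=828 -> [828]
  root=828
After append 31 (leaves=[92, 30, 69, 74, 31]):
  L0: [92, 30, 69, 74, 31]
  L1: h(92,30)=(92*31+30)%997=888 h(69,74)=(69*31+74)%997=219 h(31,31)=(31*31+31)%997=992 -> [888, 219, 992]
  L2: h(888,219)=(888*31+219)%997=828 h(992,992)=(992*31+992)%997=837 -> [828, 837]
  L3: h(828,837)=(828*31+837)%997=583 -> [583]
  root=583
After append 55 (leaves=[92, 30, 69, 74, 31, 55]):
  L0: [92, 30, 69, 74, 31, 55]
  L1: h(92,30)=(92*31+30)%997=888 h(69,74)=(69*31+74)%997=219 h(31,55)=(31*31+55)%997=19 -> [888, 219, 19]
  L2: h(888,219)=(888*31+219)%997=828 h(19,19)=(19*31+19)%997=608 -> [828, 608]
  L3: h(828,608)=(828*31+608)%997=354 -> [354]
  root=354

Answer: 92 888 823 828 583 354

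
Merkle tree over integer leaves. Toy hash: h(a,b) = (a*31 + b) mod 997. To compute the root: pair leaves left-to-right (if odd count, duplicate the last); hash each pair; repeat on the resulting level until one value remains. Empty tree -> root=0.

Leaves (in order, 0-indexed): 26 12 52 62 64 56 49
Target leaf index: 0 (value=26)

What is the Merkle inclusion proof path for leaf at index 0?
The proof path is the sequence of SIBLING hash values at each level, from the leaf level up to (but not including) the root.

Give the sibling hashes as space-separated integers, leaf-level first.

Answer: 12 677 3

Derivation:
L0 (leaves): [26, 12, 52, 62, 64, 56, 49], target index=0
L1: h(26,12)=(26*31+12)%997=818 [pair 0] h(52,62)=(52*31+62)%997=677 [pair 1] h(64,56)=(64*31+56)%997=46 [pair 2] h(49,49)=(49*31+49)%997=571 [pair 3] -> [818, 677, 46, 571]
  Sibling for proof at L0: 12
L2: h(818,677)=(818*31+677)%997=113 [pair 0] h(46,571)=(46*31+571)%997=3 [pair 1] -> [113, 3]
  Sibling for proof at L1: 677
L3: h(113,3)=(113*31+3)%997=515 [pair 0] -> [515]
  Sibling for proof at L2: 3
Root: 515
Proof path (sibling hashes from leaf to root): [12, 677, 3]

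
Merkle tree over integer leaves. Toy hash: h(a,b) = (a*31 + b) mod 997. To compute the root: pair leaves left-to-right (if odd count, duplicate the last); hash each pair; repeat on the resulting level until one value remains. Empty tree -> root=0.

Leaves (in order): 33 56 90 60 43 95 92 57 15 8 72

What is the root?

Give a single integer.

L0: [33, 56, 90, 60, 43, 95, 92, 57, 15, 8, 72]
L1: h(33,56)=(33*31+56)%997=82 h(90,60)=(90*31+60)%997=856 h(43,95)=(43*31+95)%997=431 h(92,57)=(92*31+57)%997=915 h(15,8)=(15*31+8)%997=473 h(72,72)=(72*31+72)%997=310 -> [82, 856, 431, 915, 473, 310]
L2: h(82,856)=(82*31+856)%997=407 h(431,915)=(431*31+915)%997=318 h(473,310)=(473*31+310)%997=18 -> [407, 318, 18]
L3: h(407,318)=(407*31+318)%997=971 h(18,18)=(18*31+18)%997=576 -> [971, 576]
L4: h(971,576)=(971*31+576)%997=767 -> [767]

Answer: 767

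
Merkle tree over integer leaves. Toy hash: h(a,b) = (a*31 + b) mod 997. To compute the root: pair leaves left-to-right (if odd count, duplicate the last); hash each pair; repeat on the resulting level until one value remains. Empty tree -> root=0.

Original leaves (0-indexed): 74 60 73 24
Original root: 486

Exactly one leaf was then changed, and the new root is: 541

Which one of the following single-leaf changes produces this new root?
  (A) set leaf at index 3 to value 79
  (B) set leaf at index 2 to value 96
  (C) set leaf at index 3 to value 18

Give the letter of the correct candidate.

Original leaves: [74, 60, 73, 24]
Target new root: 541
Try each candidate change and compute the resulting root:
Candidate A: set leaf[3] = 79 -> leaves = [74, 60, 73, 79]
  L0: [74, 60, 73, 79]
  L1: h(74,60)=(74*31+60)%997=360 h(73,79)=(73*31+79)%997=348 -> [360, 348]
  L2: h(360,348)=(360*31+348)%997=541 -> [541]
  root = 541 == target 541  ** MATCH **
Candidate B: set leaf[2] = 96 -> leaves = [74, 60, 96, 24]
  L0: [74, 60, 96, 24]
  L1: h(74,60)=(74*31+60)%997=360 h(96,24)=(96*31+24)%997=9 -> [360, 9]
  L2: h(360,9)=(360*31+9)%997=202 -> [202]
  root = 202 != target 541
Candidate C: set leaf[3] = 18 -> leaves = [74, 60, 73, 18]
  L0: [74, 60, 73, 18]
  L1: h(74,60)=(74*31+60)%997=360 h(73,18)=(73*31+18)%997=287 -> [360, 287]
  L2: h(360,287)=(360*31+287)%997=480 -> [480]
  root = 480 != target 541
Candidate A produces the target root.

Answer: A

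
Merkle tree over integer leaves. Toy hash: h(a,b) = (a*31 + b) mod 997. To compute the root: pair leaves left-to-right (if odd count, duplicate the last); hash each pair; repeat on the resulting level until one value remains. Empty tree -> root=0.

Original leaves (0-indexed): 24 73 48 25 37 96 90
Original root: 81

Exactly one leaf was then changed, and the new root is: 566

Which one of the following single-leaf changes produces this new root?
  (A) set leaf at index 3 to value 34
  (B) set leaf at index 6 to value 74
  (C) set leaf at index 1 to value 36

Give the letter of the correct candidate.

Answer: B

Derivation:
Original leaves: [24, 73, 48, 25, 37, 96, 90]
Target new root: 566
Try each candidate change and compute the resulting root:
Candidate A: set leaf[3] = 34 -> leaves = [24, 73, 48, 34, 37, 96, 90]
  L0: [24, 73, 48, 34, 37, 96, 90]
  L1: h(24,73)=(24*31+73)%997=817 h(48,34)=(48*31+34)%997=525 h(37,96)=(37*31+96)%997=246 h(90,90)=(90*31+90)%997=886 -> [817, 525, 246, 886]
  L2: h(817,525)=(817*31+525)%997=927 h(246,886)=(246*31+886)%997=536 -> [927, 536]
  L3: h(927,536)=(927*31+536)%997=360 -> [360]
  root = 360 != target 566
Candidate B: set leaf[6] = 74 -> leaves = [24, 73, 48, 25, 37, 96, 74]
  L0: [24, 73, 48, 25, 37, 96, 74]
  L1: h(24,73)=(24*31+73)%997=817 h(48,25)=(48*31+25)%997=516 h(37,96)=(37*31+96)%997=246 h(74,74)=(74*31+74)%997=374 -> [817, 516, 246, 374]
  L2: h(817,516)=(817*31+516)%997=918 h(246,374)=(246*31+374)%997=24 -> [918, 24]
  L3: h(918,24)=(918*31+24)%997=566 -> [566]
  root = 566 == target 566  ** MATCH **
Candidate C: set leaf[1] = 36 -> leaves = [24, 36, 48, 25, 37, 96, 90]
  L0: [24, 36, 48, 25, 37, 96, 90]
  L1: h(24,36)=(24*31+36)%997=780 h(48,25)=(48*31+25)%997=516 h(37,96)=(37*31+96)%997=246 h(90,90)=(90*31+90)%997=886 -> [780, 516, 246, 886]
  L2: h(780,516)=(780*31+516)%997=768 h(246,886)=(246*31+886)%997=536 -> [768, 536]
  L3: h(768,536)=(768*31+536)%997=416 -> [416]
  root = 416 != target 566
Candidate B produces the target root.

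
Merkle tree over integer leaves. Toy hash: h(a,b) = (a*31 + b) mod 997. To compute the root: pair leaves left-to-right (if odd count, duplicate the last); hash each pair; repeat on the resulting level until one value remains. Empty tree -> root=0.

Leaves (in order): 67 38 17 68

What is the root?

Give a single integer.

Answer: 358

Derivation:
L0: [67, 38, 17, 68]
L1: h(67,38)=(67*31+38)%997=121 h(17,68)=(17*31+68)%997=595 -> [121, 595]
L2: h(121,595)=(121*31+595)%997=358 -> [358]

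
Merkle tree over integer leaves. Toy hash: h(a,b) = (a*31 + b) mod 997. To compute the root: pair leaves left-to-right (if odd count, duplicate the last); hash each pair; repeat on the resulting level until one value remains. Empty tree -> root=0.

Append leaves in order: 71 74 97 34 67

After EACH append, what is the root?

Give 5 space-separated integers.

Answer: 71 281 848 785 222

Derivation:
After append 71 (leaves=[71]):
  L0: [71]
  root=71
After append 74 (leaves=[71, 74]):
  L0: [71, 74]
  L1: h(71,74)=(71*31+74)%997=281 -> [281]
  root=281
After append 97 (leaves=[71, 74, 97]):
  L0: [71, 74, 97]
  L1: h(71,74)=(71*31+74)%997=281 h(97,97)=(97*31+97)%997=113 -> [281, 113]
  L2: h(281,113)=(281*31+113)%997=848 -> [848]
  root=848
After append 34 (leaves=[71, 74, 97, 34]):
  L0: [71, 74, 97, 34]
  L1: h(71,74)=(71*31+74)%997=281 h(97,34)=(97*31+34)%997=50 -> [281, 50]
  L2: h(281,50)=(281*31+50)%997=785 -> [785]
  root=785
After append 67 (leaves=[71, 74, 97, 34, 67]):
  L0: [71, 74, 97, 34, 67]
  L1: h(71,74)=(71*31+74)%997=281 h(97,34)=(97*31+34)%997=50 h(67,67)=(67*31+67)%997=150 -> [281, 50, 150]
  L2: h(281,50)=(281*31+50)%997=785 h(150,150)=(150*31+150)%997=812 -> [785, 812]
  L3: h(785,812)=(785*31+812)%997=222 -> [222]
  root=222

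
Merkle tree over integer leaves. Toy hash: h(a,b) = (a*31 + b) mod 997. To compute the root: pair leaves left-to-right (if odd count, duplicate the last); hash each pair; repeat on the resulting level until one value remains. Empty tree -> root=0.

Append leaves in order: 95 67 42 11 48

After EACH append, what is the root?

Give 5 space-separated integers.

Answer: 95 21 1 967 366

Derivation:
After append 95 (leaves=[95]):
  L0: [95]
  root=95
After append 67 (leaves=[95, 67]):
  L0: [95, 67]
  L1: h(95,67)=(95*31+67)%997=21 -> [21]
  root=21
After append 42 (leaves=[95, 67, 42]):
  L0: [95, 67, 42]
  L1: h(95,67)=(95*31+67)%997=21 h(42,42)=(42*31+42)%997=347 -> [21, 347]
  L2: h(21,347)=(21*31+347)%997=1 -> [1]
  root=1
After append 11 (leaves=[95, 67, 42, 11]):
  L0: [95, 67, 42, 11]
  L1: h(95,67)=(95*31+67)%997=21 h(42,11)=(42*31+11)%997=316 -> [21, 316]
  L2: h(21,316)=(21*31+316)%997=967 -> [967]
  root=967
After append 48 (leaves=[95, 67, 42, 11, 48]):
  L0: [95, 67, 42, 11, 48]
  L1: h(95,67)=(95*31+67)%997=21 h(42,11)=(42*31+11)%997=316 h(48,48)=(48*31+48)%997=539 -> [21, 316, 539]
  L2: h(21,316)=(21*31+316)%997=967 h(539,539)=(539*31+539)%997=299 -> [967, 299]
  L3: h(967,299)=(967*31+299)%997=366 -> [366]
  root=366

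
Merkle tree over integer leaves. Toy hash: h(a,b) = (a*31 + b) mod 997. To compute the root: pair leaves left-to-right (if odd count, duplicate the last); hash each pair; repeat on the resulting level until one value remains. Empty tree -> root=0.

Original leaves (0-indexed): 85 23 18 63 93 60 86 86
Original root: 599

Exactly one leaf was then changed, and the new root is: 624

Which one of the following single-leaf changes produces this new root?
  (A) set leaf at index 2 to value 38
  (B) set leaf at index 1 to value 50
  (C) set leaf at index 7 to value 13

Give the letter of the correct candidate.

Original leaves: [85, 23, 18, 63, 93, 60, 86, 86]
Target new root: 624
Try each candidate change and compute the resulting root:
Candidate A: set leaf[2] = 38 -> leaves = [85, 23, 38, 63, 93, 60, 86, 86]
  L0: [85, 23, 38, 63, 93, 60, 86, 86]
  L1: h(85,23)=(85*31+23)%997=664 h(38,63)=(38*31+63)%997=244 h(93,60)=(93*31+60)%997=949 h(86,86)=(86*31+86)%997=758 -> [664, 244, 949, 758]
  L2: h(664,244)=(664*31+244)%997=888 h(949,758)=(949*31+758)%997=267 -> [888, 267]
  L3: h(888,267)=(888*31+267)%997=876 -> [876]
  root = 876 != target 624
Candidate B: set leaf[1] = 50 -> leaves = [85, 50, 18, 63, 93, 60, 86, 86]
  L0: [85, 50, 18, 63, 93, 60, 86, 86]
  L1: h(85,50)=(85*31+50)%997=691 h(18,63)=(18*31+63)%997=621 h(93,60)=(93*31+60)%997=949 h(86,86)=(86*31+86)%997=758 -> [691, 621, 949, 758]
  L2: h(691,621)=(691*31+621)%997=108 h(949,758)=(949*31+758)%997=267 -> [108, 267]
  L3: h(108,267)=(108*31+267)%997=624 -> [624]
  root = 624 == target 624  ** MATCH **
Candidate C: set leaf[7] = 13 -> leaves = [85, 23, 18, 63, 93, 60, 86, 13]
  L0: [85, 23, 18, 63, 93, 60, 86, 13]
  L1: h(85,23)=(85*31+23)%997=664 h(18,63)=(18*31+63)%997=621 h(93,60)=(93*31+60)%997=949 h(86,13)=(86*31+13)%997=685 -> [664, 621, 949, 685]
  L2: h(664,621)=(664*31+621)%997=268 h(949,685)=(949*31+685)%997=194 -> [268, 194]
  L3: h(268,194)=(268*31+194)%997=526 -> [526]
  root = 526 != target 624
Candidate B produces the target root.

Answer: B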